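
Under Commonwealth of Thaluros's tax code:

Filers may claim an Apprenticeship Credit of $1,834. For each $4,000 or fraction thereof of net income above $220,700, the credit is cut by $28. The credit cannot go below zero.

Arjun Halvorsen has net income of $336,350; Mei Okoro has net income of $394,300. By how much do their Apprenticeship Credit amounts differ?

Arjun ($336,350): Apprenticeship Credit: income exceeds $220,700 by $115,650, which is 29 full-or-partial $4,000 increments; reduction = 29 × $28 = $812, leaving $1,022.
Mei ($394,300): Apprenticeship Credit: income exceeds $220,700 by $173,600, which is 44 full-or-partial $4,000 increments; reduction = 44 × $28 = $1,232, leaving $602.
Difference: |$1,022 − $602| = $420.

$420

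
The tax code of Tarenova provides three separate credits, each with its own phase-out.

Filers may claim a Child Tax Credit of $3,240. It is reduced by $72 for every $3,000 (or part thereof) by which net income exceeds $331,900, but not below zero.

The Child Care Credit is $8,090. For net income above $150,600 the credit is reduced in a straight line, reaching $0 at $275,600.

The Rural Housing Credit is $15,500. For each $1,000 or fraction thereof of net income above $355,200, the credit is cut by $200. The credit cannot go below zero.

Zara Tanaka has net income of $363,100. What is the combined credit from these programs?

Child Tax Credit: income exceeds $331,900 by $31,200, which is 11 full-or-partial $3,000 increments; reduction = 11 × $72 = $792, leaving $2,448.
Child Care Credit: $363,100 is at or above $275,600, so the credit is $0.
Rural Housing Credit: income exceeds $355,200 by $7,900, which is 8 full-or-partial $1,000 increments; reduction = 8 × $200 = $1,600, leaving $13,900.
Total: $2,448 + $0 + $13,900 = $16,348.

$16,348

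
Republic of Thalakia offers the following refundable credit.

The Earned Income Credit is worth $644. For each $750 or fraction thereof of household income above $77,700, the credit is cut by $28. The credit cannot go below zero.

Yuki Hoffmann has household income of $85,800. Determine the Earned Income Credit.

Earned Income Credit: income exceeds $77,700 by $8,100, which is 11 full-or-partial $750 increments; reduction = 11 × $28 = $308, leaving $336.

$336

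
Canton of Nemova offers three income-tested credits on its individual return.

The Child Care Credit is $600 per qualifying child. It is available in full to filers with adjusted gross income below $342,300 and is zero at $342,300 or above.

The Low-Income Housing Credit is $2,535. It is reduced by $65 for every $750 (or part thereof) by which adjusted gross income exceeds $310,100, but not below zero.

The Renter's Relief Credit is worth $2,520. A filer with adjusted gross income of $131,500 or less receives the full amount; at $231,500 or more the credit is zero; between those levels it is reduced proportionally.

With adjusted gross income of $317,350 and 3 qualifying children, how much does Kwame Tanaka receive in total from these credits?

$3,685

Child Care Credit: base = 3 × $600 = $1,800. $317,350 is below the $342,300 cutoff, so the full $1,800 applies.
Low-Income Housing Credit: income exceeds $310,100 by $7,250, which is 10 full-or-partial $750 increments; reduction = 10 × $65 = $650, leaving $1,885.
Renter's Relief Credit: $317,350 is at or above $231,500, so the credit is $0.
Total: $1,800 + $1,885 + $0 = $3,685.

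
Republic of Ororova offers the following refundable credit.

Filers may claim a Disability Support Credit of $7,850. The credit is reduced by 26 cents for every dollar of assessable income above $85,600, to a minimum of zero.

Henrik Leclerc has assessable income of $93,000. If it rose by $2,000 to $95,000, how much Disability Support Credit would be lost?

$520

At $93,000 — 26% of the $7,400 excess over $85,600 is $1,924; credit = $7,850 − $1,924 = $5,926.
At $95,000 — 26% of the $9,400 excess over $85,600 is $2,444; credit = $7,850 − $2,444 = $5,406.
Lost: $5,926 − $5,406 = $520.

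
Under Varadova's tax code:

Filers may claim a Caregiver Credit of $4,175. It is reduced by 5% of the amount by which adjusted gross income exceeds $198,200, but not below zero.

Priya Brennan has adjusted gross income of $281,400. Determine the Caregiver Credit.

Caregiver Credit: 5% of the $83,200 excess over $198,200 is $4,160; credit = $4,175 − $4,160 = $15.

$15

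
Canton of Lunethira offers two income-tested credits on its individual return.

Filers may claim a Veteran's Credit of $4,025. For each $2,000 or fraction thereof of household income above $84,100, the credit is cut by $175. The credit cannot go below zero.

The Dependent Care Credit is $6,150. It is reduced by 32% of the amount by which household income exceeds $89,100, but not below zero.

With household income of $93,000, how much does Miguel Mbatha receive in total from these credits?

Veteran's Credit: income exceeds $84,100 by $8,900, which is 5 full-or-partial $2,000 increments; reduction = 5 × $175 = $875, leaving $3,150.
Dependent Care Credit: 32% of the $3,900 excess over $89,100 is $1,248; credit = $6,150 − $1,248 = $4,902.
Total: $3,150 + $4,902 = $8,052.

$8,052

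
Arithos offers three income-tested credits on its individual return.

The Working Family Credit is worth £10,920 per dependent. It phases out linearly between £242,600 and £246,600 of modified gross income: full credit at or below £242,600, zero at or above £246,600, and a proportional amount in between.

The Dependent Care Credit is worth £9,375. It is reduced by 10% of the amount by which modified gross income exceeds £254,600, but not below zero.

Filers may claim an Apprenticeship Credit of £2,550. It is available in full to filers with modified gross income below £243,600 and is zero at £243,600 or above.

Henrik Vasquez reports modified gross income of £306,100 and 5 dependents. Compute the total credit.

Working Family Credit: base = 5 × £10,920 = £54,600. £306,100 is at or above £246,600, so the credit is £0.
Dependent Care Credit: 10% of the £51,500 excess over £254,600 is £5,150; credit = £9,375 − £5,150 = £4,225.
Apprenticeship Credit: £306,100 meets or exceeds the £243,600 cutoff, so the credit is £0.
Total: £0 + £4,225 + £0 = £4,225.

£4,225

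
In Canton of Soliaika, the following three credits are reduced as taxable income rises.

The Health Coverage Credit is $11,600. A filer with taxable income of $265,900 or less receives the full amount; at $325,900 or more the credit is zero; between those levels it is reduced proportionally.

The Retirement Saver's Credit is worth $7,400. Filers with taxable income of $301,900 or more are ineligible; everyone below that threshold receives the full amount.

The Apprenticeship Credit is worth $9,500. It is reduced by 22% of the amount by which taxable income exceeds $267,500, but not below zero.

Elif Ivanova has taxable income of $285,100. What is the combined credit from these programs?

Health Coverage Credit: $285,100 is $19,200 into a $60,000 phase-out range, leaving 40,800/60,000 of the credit: $11,600 × 40,800/60,000 = $7,888.
Retirement Saver's Credit: $285,100 is below the $301,900 cutoff, so the full $7,400 applies.
Apprenticeship Credit: 22% of the $17,600 excess over $267,500 is $3,872; credit = $9,500 − $3,872 = $5,628.
Total: $7,888 + $7,400 + $5,628 = $20,916.

$20,916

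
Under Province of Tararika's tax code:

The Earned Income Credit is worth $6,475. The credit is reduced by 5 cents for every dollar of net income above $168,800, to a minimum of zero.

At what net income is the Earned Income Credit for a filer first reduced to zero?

$298,300

The credit falls by 5% of each dollar above $168,800, so it reaches zero when the excess is $6,475 / 5% = $129,500: income = $168,800 + $129,500 = $298,300.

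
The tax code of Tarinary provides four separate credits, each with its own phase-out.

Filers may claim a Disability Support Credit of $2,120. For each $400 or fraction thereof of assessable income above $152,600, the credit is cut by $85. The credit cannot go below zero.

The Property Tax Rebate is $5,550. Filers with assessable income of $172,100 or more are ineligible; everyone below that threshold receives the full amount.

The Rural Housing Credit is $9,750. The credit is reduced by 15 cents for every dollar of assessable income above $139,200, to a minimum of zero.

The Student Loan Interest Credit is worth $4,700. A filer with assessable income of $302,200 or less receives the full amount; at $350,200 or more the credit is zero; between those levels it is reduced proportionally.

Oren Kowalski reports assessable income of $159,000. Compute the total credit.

Disability Support Credit: income exceeds $152,600 by $6,400, which is 16 full-or-partial $400 increments; reduction = 16 × $85 = $1,360, leaving $760.
Property Tax Rebate: $159,000 is below the $172,100 cutoff, so the full $5,550 applies.
Rural Housing Credit: 15% of the $19,800 excess over $139,200 is $2,970; credit = $9,750 − $2,970 = $6,780.
Student Loan Interest Credit: $159,000 is at or below the $302,200 threshold, so the full $4,700 applies.
Total: $760 + $5,550 + $6,780 + $4,700 = $17,790.

$17,790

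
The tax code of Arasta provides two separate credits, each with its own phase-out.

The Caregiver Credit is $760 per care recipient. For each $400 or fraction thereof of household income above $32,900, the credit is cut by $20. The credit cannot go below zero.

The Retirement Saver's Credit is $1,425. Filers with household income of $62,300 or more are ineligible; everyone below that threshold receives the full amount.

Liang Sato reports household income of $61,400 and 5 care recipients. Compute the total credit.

Caregiver Credit: base = 5 × $760 = $3,800. income exceeds $32,900 by $28,500, which is 72 full-or-partial $400 increments; reduction = 72 × $20 = $1,440, leaving $2,360.
Retirement Saver's Credit: $61,400 is below the $62,300 cutoff, so the full $1,425 applies.
Total: $2,360 + $1,425 = $3,785.

$3,785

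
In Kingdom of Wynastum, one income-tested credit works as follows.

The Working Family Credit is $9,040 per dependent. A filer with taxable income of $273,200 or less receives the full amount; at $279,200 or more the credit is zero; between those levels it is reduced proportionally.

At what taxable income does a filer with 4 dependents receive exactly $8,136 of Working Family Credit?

$277,850

Full credit = 4 × $9,040 = $36,160.
$8,136 is 8,136/36,160 of the full $36,160, so 28,024/36,160 of the $6,000 range has been used: income = $273,200 + $6,000 × 28,024/36,160 = $277,850.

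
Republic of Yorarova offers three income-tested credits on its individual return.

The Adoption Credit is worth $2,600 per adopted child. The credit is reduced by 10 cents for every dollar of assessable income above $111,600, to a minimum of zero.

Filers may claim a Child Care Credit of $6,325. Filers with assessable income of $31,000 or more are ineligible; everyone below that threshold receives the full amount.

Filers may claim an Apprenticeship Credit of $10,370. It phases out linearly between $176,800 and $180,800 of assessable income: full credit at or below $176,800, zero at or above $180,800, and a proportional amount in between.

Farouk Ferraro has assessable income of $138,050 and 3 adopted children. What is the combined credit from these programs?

Adoption Credit: base = 3 × $2,600 = $7,800. 10% of the $26,450 excess over $111,600 is $2,645; credit = $7,800 − $2,645 = $5,155.
Child Care Credit: $138,050 meets or exceeds the $31,000 cutoff, so the credit is $0.
Apprenticeship Credit: $138,050 is at or below the $176,800 threshold, so the full $10,370 applies.
Total: $5,155 + $0 + $10,370 = $15,525.

$15,525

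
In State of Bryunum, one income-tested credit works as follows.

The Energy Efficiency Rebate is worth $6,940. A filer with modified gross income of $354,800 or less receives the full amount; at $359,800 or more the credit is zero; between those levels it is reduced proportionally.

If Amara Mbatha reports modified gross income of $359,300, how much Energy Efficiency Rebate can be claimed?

Energy Efficiency Rebate: $359,300 is $4,500 into a $5,000 phase-out range, leaving 500/5,000 of the credit: $6,940 × 500/5,000 = $694.

$694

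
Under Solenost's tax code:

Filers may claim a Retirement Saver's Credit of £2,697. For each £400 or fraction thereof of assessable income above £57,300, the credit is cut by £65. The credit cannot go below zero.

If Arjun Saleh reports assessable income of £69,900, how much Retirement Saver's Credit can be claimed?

£617

Retirement Saver's Credit: income exceeds £57,300 by £12,600, which is 32 full-or-partial £400 increments; reduction = 32 × £65 = £2,080, leaving £617.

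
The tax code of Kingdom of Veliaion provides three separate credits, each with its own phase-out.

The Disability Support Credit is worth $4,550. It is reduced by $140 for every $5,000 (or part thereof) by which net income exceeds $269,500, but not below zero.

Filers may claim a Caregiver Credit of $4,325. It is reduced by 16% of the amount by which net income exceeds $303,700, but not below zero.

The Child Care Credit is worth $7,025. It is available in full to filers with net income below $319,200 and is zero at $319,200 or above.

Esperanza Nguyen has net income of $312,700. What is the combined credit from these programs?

$13,200

Disability Support Credit: income exceeds $269,500 by $43,200, which is 9 full-or-partial $5,000 increments; reduction = 9 × $140 = $1,260, leaving $3,290.
Caregiver Credit: 16% of the $9,000 excess over $303,700 is $1,440; credit = $4,325 − $1,440 = $2,885.
Child Care Credit: $312,700 is below the $319,200 cutoff, so the full $7,025 applies.
Total: $3,290 + $2,885 + $7,025 = $13,200.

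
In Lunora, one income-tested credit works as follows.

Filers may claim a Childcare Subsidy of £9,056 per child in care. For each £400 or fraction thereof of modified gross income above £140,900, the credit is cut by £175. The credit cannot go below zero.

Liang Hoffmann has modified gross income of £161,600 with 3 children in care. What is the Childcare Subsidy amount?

£18,068

Childcare Subsidy: base = 3 × £9,056 = £27,168. income exceeds £140,900 by £20,700, which is 52 full-or-partial £400 increments; reduction = 52 × £175 = £9,100, leaving £18,068.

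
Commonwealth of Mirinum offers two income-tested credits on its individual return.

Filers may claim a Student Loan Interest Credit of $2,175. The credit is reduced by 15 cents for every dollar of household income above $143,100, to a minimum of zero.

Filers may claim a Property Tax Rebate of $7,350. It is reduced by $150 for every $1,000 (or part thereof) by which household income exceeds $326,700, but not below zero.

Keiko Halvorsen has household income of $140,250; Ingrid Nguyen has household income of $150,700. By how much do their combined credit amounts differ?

Keiko ($140,250): Student Loan Interest Credit: $140,250 is at or below the $143,100 threshold, so the full $2,175 applies. Property Tax Rebate: $140,250 is at or below the $326,700 threshold, so the full $7,350 applies. total $2,175 + $7,350 = $9,525
Ingrid ($150,700): Student Loan Interest Credit: 15% of the $7,600 excess over $143,100 is $1,140; credit = $2,175 − $1,140 = $1,035. Property Tax Rebate: $150,700 is at or below the $326,700 threshold, so the full $7,350 applies. total $1,035 + $7,350 = $8,385
Difference: |$9,525 − $8,385| = $1,140.

$1,140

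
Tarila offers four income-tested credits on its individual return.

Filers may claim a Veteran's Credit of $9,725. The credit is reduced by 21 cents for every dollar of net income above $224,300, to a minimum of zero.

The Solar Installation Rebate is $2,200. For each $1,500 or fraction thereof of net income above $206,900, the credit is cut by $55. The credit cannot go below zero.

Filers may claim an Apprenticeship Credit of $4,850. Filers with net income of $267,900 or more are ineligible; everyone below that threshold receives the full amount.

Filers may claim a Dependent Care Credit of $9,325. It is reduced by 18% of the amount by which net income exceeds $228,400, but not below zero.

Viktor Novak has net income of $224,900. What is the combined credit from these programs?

$25,314

Veteran's Credit: 21% of the $600 excess over $224,300 is $126; credit = $9,725 − $126 = $9,599.
Solar Installation Rebate: income exceeds $206,900 by $18,000, which is 12 full-or-partial $1,500 increments; reduction = 12 × $55 = $660, leaving $1,540.
Apprenticeship Credit: $224,900 is below the $267,900 cutoff, so the full $4,850 applies.
Dependent Care Credit: $224,900 is at or below the $228,400 threshold, so the full $9,325 applies.
Total: $9,599 + $1,540 + $4,850 + $9,325 = $25,314.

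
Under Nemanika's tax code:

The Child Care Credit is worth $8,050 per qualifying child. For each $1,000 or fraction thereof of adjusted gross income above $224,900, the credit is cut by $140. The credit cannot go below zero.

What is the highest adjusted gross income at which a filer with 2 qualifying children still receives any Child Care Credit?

Full credit = 2 × $8,050 = $16,100.
After 114 increments the reduction is 114 × $140 = $15,960, leaving $140; one more increment wipes it out. Increment 114 ends at excess 114 × $1,000 = $114,000, so the highest qualifying income is $224,900 + $114,000 = $338,900.

$338,900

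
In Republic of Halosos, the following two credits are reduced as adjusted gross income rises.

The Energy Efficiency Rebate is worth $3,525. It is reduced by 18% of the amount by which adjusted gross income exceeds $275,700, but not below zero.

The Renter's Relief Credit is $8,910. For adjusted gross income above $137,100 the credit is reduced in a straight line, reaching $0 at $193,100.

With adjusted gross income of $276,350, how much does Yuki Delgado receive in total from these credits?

Energy Efficiency Rebate: 18% of the $650 excess over $275,700 is $117; credit = $3,525 − $117 = $3,408.
Renter's Relief Credit: $276,350 is at or above $193,100, so the credit is $0.
Total: $3,408 + $0 = $3,408.

$3,408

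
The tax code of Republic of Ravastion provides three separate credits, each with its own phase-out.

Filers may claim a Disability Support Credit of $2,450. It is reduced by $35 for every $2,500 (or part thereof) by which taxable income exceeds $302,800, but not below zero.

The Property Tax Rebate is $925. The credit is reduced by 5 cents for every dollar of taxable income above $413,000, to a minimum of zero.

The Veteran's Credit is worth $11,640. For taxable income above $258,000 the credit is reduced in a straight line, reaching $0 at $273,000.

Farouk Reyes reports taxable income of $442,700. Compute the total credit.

$490

Disability Support Credit: income exceeds $302,800 by $139,900, which is 56 full-or-partial $2,500 increments; reduction = 56 × $35 = $1,960, leaving $490.
Property Tax Rebate: 5% of the $29,700 excess over $413,000 is $1,485 ≥ base, so the credit is $0.
Veteran's Credit: $442,700 is at or above $273,000, so the credit is $0.
Total: $490 + $0 + $0 = $490.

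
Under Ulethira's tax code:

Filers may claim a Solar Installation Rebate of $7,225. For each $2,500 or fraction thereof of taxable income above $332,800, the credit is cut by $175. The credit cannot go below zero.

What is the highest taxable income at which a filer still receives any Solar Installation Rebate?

$435,300

After 41 increments the reduction is 41 × $175 = $7,175, leaving $50; one more increment wipes it out. Increment 41 ends at excess 41 × $2,500 = $102,500, so the highest qualifying income is $332,800 + $102,500 = $435,300.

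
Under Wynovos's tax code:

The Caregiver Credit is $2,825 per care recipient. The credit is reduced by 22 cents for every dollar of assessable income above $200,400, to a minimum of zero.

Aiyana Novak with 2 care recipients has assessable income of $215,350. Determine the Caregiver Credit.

Caregiver Credit: base = 2 × $2,825 = $5,650. 22% of the $14,950 excess over $200,400 is $3,289; credit = $5,650 − $3,289 = $2,361.

$2,361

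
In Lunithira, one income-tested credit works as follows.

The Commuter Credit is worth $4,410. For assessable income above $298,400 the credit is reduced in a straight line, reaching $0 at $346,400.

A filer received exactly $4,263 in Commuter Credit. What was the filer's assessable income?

$4,263 is 4,263/4,410 of the full $4,410, so 147/4,410 of the $48,000 range has been used: income = $298,400 + $48,000 × 147/4,410 = $300,000.

$300,000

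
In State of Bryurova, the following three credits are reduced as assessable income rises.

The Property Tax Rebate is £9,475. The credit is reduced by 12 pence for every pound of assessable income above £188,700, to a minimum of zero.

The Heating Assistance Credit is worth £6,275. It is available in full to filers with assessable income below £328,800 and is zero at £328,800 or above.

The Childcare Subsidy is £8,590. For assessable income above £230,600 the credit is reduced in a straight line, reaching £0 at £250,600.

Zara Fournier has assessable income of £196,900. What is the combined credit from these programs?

£23,356

Property Tax Rebate: 12% of the £8,200 excess over £188,700 is £984; credit = £9,475 − £984 = £8,491.
Heating Assistance Credit: £196,900 is below the £328,800 cutoff, so the full £6,275 applies.
Childcare Subsidy: £196,900 is at or below the £230,600 threshold, so the full £8,590 applies.
Total: £8,491 + £6,275 + £8,590 = £23,356.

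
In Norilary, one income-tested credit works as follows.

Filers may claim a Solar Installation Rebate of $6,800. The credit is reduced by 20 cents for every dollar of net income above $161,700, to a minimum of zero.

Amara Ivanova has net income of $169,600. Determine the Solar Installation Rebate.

Solar Installation Rebate: 20% of the $7,900 excess over $161,700 is $1,580; credit = $6,800 − $1,580 = $5,220.

$5,220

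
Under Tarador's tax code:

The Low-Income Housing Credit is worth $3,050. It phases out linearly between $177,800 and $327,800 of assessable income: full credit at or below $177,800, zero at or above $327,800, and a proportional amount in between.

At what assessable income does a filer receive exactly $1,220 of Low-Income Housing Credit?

$267,800

$1,220 is 1,220/3,050 of the full $3,050, so 1,830/3,050 of the $150,000 range has been used: income = $177,800 + $150,000 × 1,830/3,050 = $267,800.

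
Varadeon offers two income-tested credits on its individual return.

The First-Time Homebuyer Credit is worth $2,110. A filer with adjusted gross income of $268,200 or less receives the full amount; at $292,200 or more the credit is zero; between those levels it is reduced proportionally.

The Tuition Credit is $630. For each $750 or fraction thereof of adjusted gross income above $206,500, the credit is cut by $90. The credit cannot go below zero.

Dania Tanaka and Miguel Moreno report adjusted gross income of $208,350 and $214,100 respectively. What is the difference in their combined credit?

Dania ($208,350): First-Time Homebuyer Credit: $208,350 is at or below the $268,200 threshold, so the full $2,110 applies. Tuition Credit: income exceeds $206,500 by $1,850, which is 3 full-or-partial $750 increments; reduction = 3 × $90 = $270, leaving $360. total $2,110 + $360 = $2,470
Miguel ($214,100): First-Time Homebuyer Credit: $214,100 is at or below the $268,200 threshold, so the full $2,110 applies. Tuition Credit: income exceeds $206,500 by $7,600 → 11 increments × $90 = $990 ≥ base, so the credit is $0. total $2,110 + $0 = $2,110
Difference: |$2,470 − $2,110| = $360.

$360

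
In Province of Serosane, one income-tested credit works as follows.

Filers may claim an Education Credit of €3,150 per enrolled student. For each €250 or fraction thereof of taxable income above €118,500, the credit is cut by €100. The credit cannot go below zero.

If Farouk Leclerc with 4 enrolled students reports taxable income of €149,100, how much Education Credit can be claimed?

Education Credit: base = 4 × €3,150 = €12,600. income exceeds €118,500 by €30,600, which is 123 full-or-partial €250 increments; reduction = 123 × €100 = €12,300, leaving €300.

€300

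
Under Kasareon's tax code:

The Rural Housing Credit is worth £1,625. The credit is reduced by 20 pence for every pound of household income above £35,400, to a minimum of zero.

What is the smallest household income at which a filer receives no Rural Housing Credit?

The credit falls by 20% of each pound above £35,400, so it reaches zero when the excess is £1,625 / 20% = £8,125: income = £35,400 + £8,125 = £43,525.

£43,525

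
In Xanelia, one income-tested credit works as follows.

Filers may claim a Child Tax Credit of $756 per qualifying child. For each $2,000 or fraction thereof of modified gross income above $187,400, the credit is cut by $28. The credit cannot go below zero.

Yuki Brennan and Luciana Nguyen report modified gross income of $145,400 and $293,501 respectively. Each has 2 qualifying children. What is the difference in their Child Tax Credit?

Yuki ($145,400): Child Tax Credit: base = 2 × $756 = $1,512. $145,400 is at or below the $187,400 threshold, so the full $1,512 applies.
Luciana ($293,501): Child Tax Credit: base = 2 × $756 = $1,512. income exceeds $187,400 by $106,101 → 54 increments × $28 = $1,512 ≥ base, so the credit is $0.
Difference: |$1,512 − $0| = $1,512.

$1,512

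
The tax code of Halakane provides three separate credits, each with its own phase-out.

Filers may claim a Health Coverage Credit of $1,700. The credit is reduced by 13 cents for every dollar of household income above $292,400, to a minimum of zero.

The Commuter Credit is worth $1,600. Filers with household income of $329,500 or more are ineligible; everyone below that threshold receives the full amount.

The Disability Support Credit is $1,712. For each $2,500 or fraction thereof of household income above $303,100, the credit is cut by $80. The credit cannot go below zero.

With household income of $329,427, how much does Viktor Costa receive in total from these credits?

Health Coverage Credit: 13% of the $37,027 excess over $292,400 is $4,813.51 ≥ base, so the credit is $0.
Commuter Credit: $329,427 is below the $329,500 cutoff, so the full $1,600 applies.
Disability Support Credit: income exceeds $303,100 by $26,327, which is 11 full-or-partial $2,500 increments; reduction = 11 × $80 = $880, leaving $832.
Total: $0 + $1,600 + $832 = $2,432.

$2,432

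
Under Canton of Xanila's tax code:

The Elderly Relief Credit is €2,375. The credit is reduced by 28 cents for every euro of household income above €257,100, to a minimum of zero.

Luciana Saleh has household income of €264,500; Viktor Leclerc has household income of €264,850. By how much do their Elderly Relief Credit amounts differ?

€98

Luciana (€264,500): Elderly Relief Credit: 28% of the €7,400 excess over €257,100 is €2,072; credit = €2,375 − €2,072 = €303.
Viktor (€264,850): Elderly Relief Credit: 28% of the €7,750 excess over €257,100 is €2,170; credit = €2,375 − €2,170 = €205.
Difference: |€303 − €205| = €98.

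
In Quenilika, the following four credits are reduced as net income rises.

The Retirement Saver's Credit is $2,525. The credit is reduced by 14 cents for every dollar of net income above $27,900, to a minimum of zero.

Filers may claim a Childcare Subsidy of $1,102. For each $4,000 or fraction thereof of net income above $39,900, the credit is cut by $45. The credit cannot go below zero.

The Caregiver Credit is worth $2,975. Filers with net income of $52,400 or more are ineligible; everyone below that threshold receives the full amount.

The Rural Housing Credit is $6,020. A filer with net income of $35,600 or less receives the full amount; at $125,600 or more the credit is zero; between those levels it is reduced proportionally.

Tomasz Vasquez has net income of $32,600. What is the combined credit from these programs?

$11,964

Retirement Saver's Credit: 14% of the $4,700 excess over $27,900 is $658; credit = $2,525 − $658 = $1,867.
Childcare Subsidy: $32,600 is at or below the $39,900 threshold, so the full $1,102 applies.
Caregiver Credit: $32,600 is below the $52,400 cutoff, so the full $2,975 applies.
Rural Housing Credit: $32,600 is at or below the $35,600 threshold, so the full $6,020 applies.
Total: $1,867 + $1,102 + $2,975 + $6,020 = $11,964.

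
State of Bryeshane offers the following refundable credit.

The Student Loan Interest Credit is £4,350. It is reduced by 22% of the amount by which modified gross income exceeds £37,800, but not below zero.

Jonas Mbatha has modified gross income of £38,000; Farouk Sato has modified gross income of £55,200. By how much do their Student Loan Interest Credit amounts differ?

Jonas (£38,000): Student Loan Interest Credit: 22% of the £200 excess over £37,800 is £44; credit = £4,350 − £44 = £4,306.
Farouk (£55,200): Student Loan Interest Credit: 22% of the £17,400 excess over £37,800 is £3,828; credit = £4,350 − £3,828 = £522.
Difference: |£4,306 − £522| = £3,784.

£3,784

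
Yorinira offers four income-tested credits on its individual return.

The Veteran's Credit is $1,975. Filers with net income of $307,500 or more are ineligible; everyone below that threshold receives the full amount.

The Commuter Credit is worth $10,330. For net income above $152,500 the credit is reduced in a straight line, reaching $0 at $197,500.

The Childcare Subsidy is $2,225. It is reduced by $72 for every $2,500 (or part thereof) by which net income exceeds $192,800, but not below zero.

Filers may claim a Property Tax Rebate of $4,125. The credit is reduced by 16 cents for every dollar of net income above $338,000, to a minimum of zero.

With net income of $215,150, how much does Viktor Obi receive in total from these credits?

$7,677

Veteran's Credit: $215,150 is below the $307,500 cutoff, so the full $1,975 applies.
Commuter Credit: $215,150 is at or above $197,500, so the credit is $0.
Childcare Subsidy: income exceeds $192,800 by $22,350, which is 9 full-or-partial $2,500 increments; reduction = 9 × $72 = $648, leaving $1,577.
Property Tax Rebate: $215,150 is at or below the $338,000 threshold, so the full $4,125 applies.
Total: $1,975 + $0 + $1,577 + $4,125 = $7,677.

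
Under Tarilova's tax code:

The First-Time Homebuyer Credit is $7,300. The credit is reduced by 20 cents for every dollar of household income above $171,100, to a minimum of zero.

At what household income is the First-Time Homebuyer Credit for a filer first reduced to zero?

The credit falls by 20% of each dollar above $171,100, so it reaches zero when the excess is $7,300 / 20% = $36,500: income = $171,100 + $36,500 = $207,600.

$207,600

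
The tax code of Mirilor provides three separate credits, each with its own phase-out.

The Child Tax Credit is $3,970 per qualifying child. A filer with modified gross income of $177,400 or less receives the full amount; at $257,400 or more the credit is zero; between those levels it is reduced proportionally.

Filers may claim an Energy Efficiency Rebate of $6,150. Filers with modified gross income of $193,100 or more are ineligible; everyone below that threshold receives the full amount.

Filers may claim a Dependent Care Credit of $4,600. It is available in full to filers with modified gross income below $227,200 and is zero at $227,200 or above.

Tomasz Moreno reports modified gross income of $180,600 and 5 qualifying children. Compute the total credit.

$29,806

Child Tax Credit: base = 5 × $3,970 = $19,850. $180,600 is $3,200 into a $80,000 phase-out range, leaving 76,800/80,000 of the credit: $19,850 × 76,800/80,000 = $19,056.
Energy Efficiency Rebate: $180,600 is below the $193,100 cutoff, so the full $6,150 applies.
Dependent Care Credit: $180,600 is below the $227,200 cutoff, so the full $4,600 applies.
Total: $19,056 + $6,150 + $4,600 = $29,806.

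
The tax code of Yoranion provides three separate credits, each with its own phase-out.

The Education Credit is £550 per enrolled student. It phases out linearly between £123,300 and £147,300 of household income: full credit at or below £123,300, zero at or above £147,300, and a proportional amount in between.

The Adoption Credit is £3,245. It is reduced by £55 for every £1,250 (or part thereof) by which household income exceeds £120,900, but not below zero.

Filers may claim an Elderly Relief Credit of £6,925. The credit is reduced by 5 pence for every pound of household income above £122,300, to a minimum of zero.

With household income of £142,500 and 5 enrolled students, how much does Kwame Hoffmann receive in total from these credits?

£8,720

Education Credit: base = 5 × £550 = £2,750. £142,500 is £19,200 into a £24,000 phase-out range, leaving 4,800/24,000 of the credit: £2,750 × 4,800/24,000 = £550.
Adoption Credit: income exceeds £120,900 by £21,600, which is 18 full-or-partial £1,250 increments; reduction = 18 × £55 = £990, leaving £2,255.
Elderly Relief Credit: 5% of the £20,200 excess over £122,300 is £1,010; credit = £6,925 − £1,010 = £5,915.
Total: £550 + £2,255 + £5,915 = £8,720.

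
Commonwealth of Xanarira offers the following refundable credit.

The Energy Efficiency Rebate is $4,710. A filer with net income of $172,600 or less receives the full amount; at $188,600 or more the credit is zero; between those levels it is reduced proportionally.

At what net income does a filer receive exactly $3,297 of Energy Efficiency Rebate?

$177,400

$3,297 is 3,297/4,710 of the full $4,710, so 1,413/4,710 of the $16,000 range has been used: income = $172,600 + $16,000 × 1,413/4,710 = $177,400.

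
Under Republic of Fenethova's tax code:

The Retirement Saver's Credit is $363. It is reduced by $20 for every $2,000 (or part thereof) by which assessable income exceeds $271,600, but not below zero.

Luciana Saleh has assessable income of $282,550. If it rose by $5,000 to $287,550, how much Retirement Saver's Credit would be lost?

$40

At $282,550 — income exceeds $271,600 by $10,950, which is 6 full-or-partial $2,000 increments; reduction = 6 × $20 = $120, leaving $243.
At $287,550 — income exceeds $271,600 by $15,950, which is 8 full-or-partial $2,000 increments; reduction = 8 × $20 = $160, leaving $203.
Lost: $243 − $203 = $40.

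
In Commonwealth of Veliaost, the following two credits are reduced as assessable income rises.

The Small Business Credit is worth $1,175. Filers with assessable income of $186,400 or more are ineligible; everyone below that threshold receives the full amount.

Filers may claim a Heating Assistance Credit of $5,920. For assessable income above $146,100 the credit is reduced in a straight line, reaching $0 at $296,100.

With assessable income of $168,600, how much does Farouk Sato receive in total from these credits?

$6,207

Small Business Credit: $168,600 is below the $186,400 cutoff, so the full $1,175 applies.
Heating Assistance Credit: $168,600 is $22,500 into a $150,000 phase-out range, leaving 127,500/150,000 of the credit: $5,920 × 127,500/150,000 = $5,032.
Total: $1,175 + $5,032 = $6,207.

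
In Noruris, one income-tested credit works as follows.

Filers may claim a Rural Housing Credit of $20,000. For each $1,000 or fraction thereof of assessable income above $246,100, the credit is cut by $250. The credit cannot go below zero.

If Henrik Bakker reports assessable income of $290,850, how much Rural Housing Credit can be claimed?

Rural Housing Credit: income exceeds $246,100 by $44,750, which is 45 full-or-partial $1,000 increments; reduction = 45 × $250 = $11,250, leaving $8,750.

$8,750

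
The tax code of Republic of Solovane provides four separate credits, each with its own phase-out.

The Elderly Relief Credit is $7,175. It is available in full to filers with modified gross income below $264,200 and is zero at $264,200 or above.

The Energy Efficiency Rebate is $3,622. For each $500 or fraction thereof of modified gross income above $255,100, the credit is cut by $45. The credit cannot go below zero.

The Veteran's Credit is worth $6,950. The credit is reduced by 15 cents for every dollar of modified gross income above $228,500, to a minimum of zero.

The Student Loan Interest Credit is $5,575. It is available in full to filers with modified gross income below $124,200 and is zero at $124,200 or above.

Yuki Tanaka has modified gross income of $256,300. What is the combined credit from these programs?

Elderly Relief Credit: $256,300 is below the $264,200 cutoff, so the full $7,175 applies.
Energy Efficiency Rebate: income exceeds $255,100 by $1,200, which is 3 full-or-partial $500 increments; reduction = 3 × $45 = $135, leaving $3,487.
Veteran's Credit: 15% of the $27,800 excess over $228,500 is $4,170; credit = $6,950 − $4,170 = $2,780.
Student Loan Interest Credit: $256,300 meets or exceeds the $124,200 cutoff, so the credit is $0.
Total: $7,175 + $3,487 + $2,780 + $0 = $13,442.

$13,442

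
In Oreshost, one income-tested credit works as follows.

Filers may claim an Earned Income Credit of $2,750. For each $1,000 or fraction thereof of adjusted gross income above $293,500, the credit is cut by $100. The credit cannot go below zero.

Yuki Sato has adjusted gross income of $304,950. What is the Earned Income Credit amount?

Earned Income Credit: income exceeds $293,500 by $11,450, which is 12 full-or-partial $1,000 increments; reduction = 12 × $100 = $1,200, leaving $1,550.

$1,550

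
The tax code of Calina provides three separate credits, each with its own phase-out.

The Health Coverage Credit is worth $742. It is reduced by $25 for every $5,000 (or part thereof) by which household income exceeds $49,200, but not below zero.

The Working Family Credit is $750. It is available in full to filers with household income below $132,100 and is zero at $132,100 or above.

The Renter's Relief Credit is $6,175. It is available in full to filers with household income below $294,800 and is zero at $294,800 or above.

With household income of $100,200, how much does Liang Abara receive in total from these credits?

$7,392

Health Coverage Credit: income exceeds $49,200 by $51,000, which is 11 full-or-partial $5,000 increments; reduction = 11 × $25 = $275, leaving $467.
Working Family Credit: $100,200 is below the $132,100 cutoff, so the full $750 applies.
Renter's Relief Credit: $100,200 is below the $294,800 cutoff, so the full $6,175 applies.
Total: $467 + $750 + $6,175 = $7,392.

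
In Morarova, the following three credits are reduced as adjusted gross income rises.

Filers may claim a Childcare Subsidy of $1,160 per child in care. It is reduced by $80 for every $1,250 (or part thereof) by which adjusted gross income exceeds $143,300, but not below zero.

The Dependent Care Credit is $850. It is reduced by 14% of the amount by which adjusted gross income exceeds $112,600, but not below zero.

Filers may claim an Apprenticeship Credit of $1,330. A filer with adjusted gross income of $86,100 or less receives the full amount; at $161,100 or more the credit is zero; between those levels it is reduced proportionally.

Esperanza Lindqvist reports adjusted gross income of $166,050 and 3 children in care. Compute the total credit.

$1,960

Childcare Subsidy: base = 3 × $1,160 = $3,480. income exceeds $143,300 by $22,750, which is 19 full-or-partial $1,250 increments; reduction = 19 × $80 = $1,520, leaving $1,960.
Dependent Care Credit: 14% of the $53,450 excess over $112,600 is $7,483 ≥ base, so the credit is $0.
Apprenticeship Credit: $166,050 is at or above $161,100, so the credit is $0.
Total: $1,960 + $0 + $0 = $1,960.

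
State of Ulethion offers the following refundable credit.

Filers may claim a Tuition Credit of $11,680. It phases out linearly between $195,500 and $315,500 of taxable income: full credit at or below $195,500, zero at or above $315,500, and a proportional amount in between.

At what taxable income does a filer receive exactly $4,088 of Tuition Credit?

$273,500

$4,088 is 4,088/11,680 of the full $11,680, so 7,592/11,680 of the $120,000 range has been used: income = $195,500 + $120,000 × 7,592/11,680 = $273,500.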